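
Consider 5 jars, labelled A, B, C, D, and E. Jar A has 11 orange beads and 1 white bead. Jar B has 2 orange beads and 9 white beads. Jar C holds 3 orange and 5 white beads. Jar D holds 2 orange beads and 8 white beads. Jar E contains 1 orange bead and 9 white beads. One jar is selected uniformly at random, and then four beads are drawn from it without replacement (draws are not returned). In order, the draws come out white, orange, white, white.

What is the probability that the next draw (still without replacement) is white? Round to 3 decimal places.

The likelihood of the observed sequence under each hypothesis: P(data | jar A) = (1/12)(11/11)(0/10) = 0; P(data | jar B) = (9/11)(2/10)(8/9)(7/8) = 0.12727; P(data | jar C) = (5/8)(3/7)(4/6)(3/5) = 0.10714; P(data | jar D) = (8/10)(2/9)(7/8)(6/7) = 0.13333; P(data | jar E) = (9/10)(1/9)(8/8)(7/7) = 0.1.
The prior-weighted likelihoods are 1/5 · 0 = 0, 1/5 · 0.12727 = 0.025455, 1/5 · 0.10714 = 0.021429, 1/5 · 0.13333 = 0.026667, 1/5 · 0.1 = 0.02; summing to 0.09355.
The posterior is then P(jar A | data) = 0, P(jar B | data) = 0.2721, P(jar C | data) = 0.22906, P(jar D | data) = 0.28505, P(jar E | data) = 0.21379.
Averaging over the posterior, P(white next | data) = (6/7)(0.2721) + (1/2)(0.22906) + (5/6)(0.28505) + (1)(0.21379) = 0.79909.

0.799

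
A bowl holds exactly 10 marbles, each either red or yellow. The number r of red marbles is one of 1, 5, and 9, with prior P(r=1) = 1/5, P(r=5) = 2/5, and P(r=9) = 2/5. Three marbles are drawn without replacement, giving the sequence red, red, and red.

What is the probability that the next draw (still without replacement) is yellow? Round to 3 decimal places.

For each hypothesis, P(data | H) works out to: P(data | r = 1) = (1/10)(0/9) = 0; P(data | r = 5) = (5/10)(4/9)(3/8) = 1/12; P(data | r = 9) = (9/10)(8/9)(7/8) = 7/10.
The prior-weighted likelihoods are 1/5 · 0 = 0, 2/5 · 1/12 = 1/30, 2/5 · 7/10 = 7/25; these sum to 47/150.
The posterior is then P(r = 1 | data) = 0, P(r = 5 | data) = 5/47, P(r = 9 | data) = 42/47.
The predictive probability is P(yellow next | data) = (5/7)(5/47) + (1/7)(42/47) = 67/329.

0.204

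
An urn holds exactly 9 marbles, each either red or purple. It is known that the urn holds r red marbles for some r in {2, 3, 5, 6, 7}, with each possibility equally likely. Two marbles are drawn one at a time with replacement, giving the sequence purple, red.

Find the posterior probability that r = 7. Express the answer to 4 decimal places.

0.1667

The likelihood of the observed sequence under each hypothesis: P(data | r = 2) = (7/9)(2/9) = 14/81; P(data | r = 3) = (6/9)(3/9) = 2/9; P(data | r = 5) = (4/9)(5/9) = 20/81; P(data | r = 6) = (3/9)(6/9) = 2/9; P(data | r = 7) = (2/9)(7/9) = 14/81.
The prior-weighted likelihoods are 1/5 · 14/81 = 14/405, 1/5 · 2/9 = 2/45, 1/5 · 20/81 = 4/81, 1/5 · 2/9 = 2/45, 1/5 · 14/81 = 14/405; these sum to 28/135.
So P(r = 7 | data) = (14/405) / (28/135) = 1/6.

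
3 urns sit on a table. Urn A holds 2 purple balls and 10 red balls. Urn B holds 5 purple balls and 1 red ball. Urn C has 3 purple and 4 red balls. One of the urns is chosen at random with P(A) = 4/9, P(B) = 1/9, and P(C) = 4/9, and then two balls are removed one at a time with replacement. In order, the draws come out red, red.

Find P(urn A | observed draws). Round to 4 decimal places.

Compute the likelihood of the observed sequence for each case: P(data | urn A) = (10/12)(10/12) = 0.69444; P(data | urn B) = (1/6)(1/6) = 0.027778; P(data | urn C) = (4/7)(4/7) = 0.32653.
The prior-weighted likelihoods are 4/9 · 0.69444 = 0.30864, 1/9 · 0.027778 = 0.0030864, 4/9 · 0.32653 = 0.14512; with total 0.45685.
By Bayes' rule, P(urn A | data) = (0.30864) / (0.45685) = 0.67558.

0.6756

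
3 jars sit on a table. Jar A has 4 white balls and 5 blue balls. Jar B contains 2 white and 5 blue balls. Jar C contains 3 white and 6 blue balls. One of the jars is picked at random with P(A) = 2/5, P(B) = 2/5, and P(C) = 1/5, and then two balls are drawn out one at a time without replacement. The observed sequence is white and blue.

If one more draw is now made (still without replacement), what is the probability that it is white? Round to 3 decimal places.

Under each hypothesis, the probability of the observed sequence is: P(data | jar A) = (4/9)(5/8) = 0.27778; P(data | jar B) = (2/7)(5/6) = 0.2381; P(data | jar C) = (3/9)(6/8) = 0.25.
Multiplying each by its prior: 2/5 · 0.27778 = 0.11111, 2/5 · 0.2381 = 0.095238, 1/5 · 0.25 = 0.05; these sum to 0.25635.
Normalising, the posterior is P(jar A | data) = 0.43344, P(jar B | data) = 0.37152, P(jar C | data) = 0.19505.
Averaging over the posterior, P(white next | data) = (3/7)(0.43344) + (1/5)(0.37152) + (2/7)(0.19505) = 0.31579.

0.316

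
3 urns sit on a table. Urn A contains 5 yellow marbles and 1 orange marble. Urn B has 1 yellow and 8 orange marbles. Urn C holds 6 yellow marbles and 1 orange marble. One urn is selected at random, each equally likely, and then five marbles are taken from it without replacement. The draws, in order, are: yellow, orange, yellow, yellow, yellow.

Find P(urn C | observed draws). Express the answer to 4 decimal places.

The likelihood of the observed sequence under each hypothesis: P(data | urn A) = (5/6)(1/5)(4/4)(3/3)(2/2) = 1/6; P(data | urn B) = (1/9)(8/8)(0/7) = 0; P(data | urn C) = (6/7)(1/6)(5/5)(4/4)(3/3) = 1/7.
Weighting by the prior gives 1/3 · 1/6 = 1/18, 1/3 · 0 = 0, 1/3 · 1/7 = 1/21; with total 13/126.
By Bayes' rule, P(urn C | data) = (1/21) / (13/126) = 6/13.

0.4615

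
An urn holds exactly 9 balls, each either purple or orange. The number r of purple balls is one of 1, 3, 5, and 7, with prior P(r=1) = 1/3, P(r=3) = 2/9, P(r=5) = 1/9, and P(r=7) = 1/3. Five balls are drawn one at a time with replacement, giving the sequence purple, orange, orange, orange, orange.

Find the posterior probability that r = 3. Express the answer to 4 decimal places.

The likelihood of the observed sequence under each hypothesis: P(data | r = 1) = (1/9)(8/9)(8/9)(8/9)(8/9) = 0.069366; P(data | r = 3) = (3/9)(6/9)(6/9)(6/9)(6/9) = 0.065844; P(data | r = 5) = (5/9)(4/9)(4/9)(4/9)(4/9) = 0.021677; P(data | r = 7) = (7/9)(2/9)(2/9)(2/9)(2/9) = 0.0018967.
The prior-weighted likelihoods are 1/3 · 0.069366 = 0.023122, 2/9 · 0.065844 = 0.014632, 1/9 · 0.021677 = 0.0024085, 1/3 · 0.0018967 = 0.00063224; summing to 0.040795.
So P(r = 3 | data) = (0.014632) / (0.040795) = 0.35867.

0.3587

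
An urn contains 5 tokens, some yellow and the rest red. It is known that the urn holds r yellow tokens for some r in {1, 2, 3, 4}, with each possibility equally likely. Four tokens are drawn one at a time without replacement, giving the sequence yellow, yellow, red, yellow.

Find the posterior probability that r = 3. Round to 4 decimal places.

Compute the likelihood of the observed sequence for each case: P(data | r = 1) = (1/5)(0/4) = 0; P(data | r = 2) = (2/5)(1/4)(3/3)(0/2) = 0; P(data | r = 3) = (3/5)(2/4)(2/3)(1/2) = 1/10; P(data | r = 4) = (4/5)(3/4)(1/3)(2/2) = 1/5.
Multiplying each by its prior: 1/4 · 0 = 0, 1/4 · 0 = 0, 1/4 · 1/10 = 1/40, 1/4 · 1/5 = 1/20; these sum to 3/40.
So P(r = 3 | data) = (1/40) / (3/40) = 1/3.

0.3333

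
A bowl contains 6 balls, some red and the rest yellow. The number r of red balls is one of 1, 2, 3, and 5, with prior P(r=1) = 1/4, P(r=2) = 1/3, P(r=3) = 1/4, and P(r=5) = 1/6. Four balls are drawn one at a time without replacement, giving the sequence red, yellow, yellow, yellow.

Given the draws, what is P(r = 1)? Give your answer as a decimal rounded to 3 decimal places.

Under each hypothesis, the probability of the observed sequence is: P(data | r = 1) = (1/6)(5/5)(4/4)(3/3) = 1/6; P(data | r = 2) = (2/6)(4/5)(3/4)(2/3) = 2/15; P(data | r = 3) = (3/6)(3/5)(2/4)(1/3) = 1/20; P(data | r = 5) = (5/6)(1/5)(0/4) = 0.
Multiplying each by its prior: 1/4 · 1/6 = 1/24, 1/3 · 2/15 = 2/45, 1/4 · 1/20 = 1/80, 1/6 · 0 = 0; with total 71/720.
So P(r = 1 | data) = (1/24) / (71/720) = 30/71.

0.423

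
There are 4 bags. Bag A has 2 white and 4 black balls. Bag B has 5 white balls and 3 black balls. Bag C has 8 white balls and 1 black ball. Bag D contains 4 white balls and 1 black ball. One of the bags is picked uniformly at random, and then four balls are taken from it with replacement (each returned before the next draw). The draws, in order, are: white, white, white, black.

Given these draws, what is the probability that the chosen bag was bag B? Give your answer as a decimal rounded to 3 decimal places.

For each hypothesis, P(data | H) works out to: P(data | bag A) = (2/6)(2/6)(2/6)(4/6) = 0.024691; P(data | bag B) = (5/8)(5/8)(5/8)(3/8) = 0.091553; P(data | bag C) = (8/9)(8/9)(8/9)(1/9) = 0.078037; P(data | bag D) = (4/5)(4/5)(4/5)(1/5) = 0.1024.
Weighting by the prior gives 1/4 · 0.024691 = 0.0061728, 1/4 · 0.091553 = 0.022888, 1/4 · 0.078037 = 0.019509, 1/4 · 0.1024 = 0.0256; summing to 0.07417.
Hence P(bag B | data) = (0.022888) / (0.07417) = 0.30859.

0.309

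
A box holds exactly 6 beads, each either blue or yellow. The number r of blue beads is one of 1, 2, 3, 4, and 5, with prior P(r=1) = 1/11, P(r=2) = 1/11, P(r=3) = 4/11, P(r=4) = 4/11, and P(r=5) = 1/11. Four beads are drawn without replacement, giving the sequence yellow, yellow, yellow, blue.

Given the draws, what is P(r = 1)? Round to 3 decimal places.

0.333

Under each hypothesis, the probability of the observed sequence is: P(data | r = 1) = (5/6)(4/5)(3/4)(1/3) = 1/6; P(data | r = 2) = (4/6)(3/5)(2/4)(2/3) = 2/15; P(data | r = 3) = (3/6)(2/5)(1/4)(3/3) = 1/20; P(data | r = 4) = (2/6)(1/5)(0/4) = 0; P(data | r = 5) = (1/6)(0/5) = 0.
Weighting by the prior gives 1/11 · 1/6 = 1/66, 1/11 · 2/15 = 2/165, 4/11 · 1/20 = 1/55, 4/11 · 0 = 0, 1/11 · 0 = 0; summing to 1/22.
Hence P(r = 1 | data) = (1/66) / (1/22) = 1/3.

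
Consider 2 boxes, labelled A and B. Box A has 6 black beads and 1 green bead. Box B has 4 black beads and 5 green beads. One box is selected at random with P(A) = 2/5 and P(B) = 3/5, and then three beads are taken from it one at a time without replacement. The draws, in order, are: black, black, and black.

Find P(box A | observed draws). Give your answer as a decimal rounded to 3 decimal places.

0.889

The likelihood of the observed sequence under each hypothesis: P(data | box A) = (6/7)(5/6)(4/5) = 4/7; P(data | box B) = (4/9)(3/8)(2/7) = 1/21.
Weighting by the prior gives 2/5 · 4/7 = 8/35, 3/5 · 1/21 = 1/35; these sum to 9/35.
Hence P(box A | data) = (8/35) / (9/35) = 8/9.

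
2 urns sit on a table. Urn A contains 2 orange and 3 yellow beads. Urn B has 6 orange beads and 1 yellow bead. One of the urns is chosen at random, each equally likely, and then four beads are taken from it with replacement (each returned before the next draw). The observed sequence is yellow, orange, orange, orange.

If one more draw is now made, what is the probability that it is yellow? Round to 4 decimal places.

Under each hypothesis, the probability of the observed sequence is: P(data | urn A) = (3/5)(2/5)(2/5)(2/5) = 0.0384; P(data | urn B) = (1/7)(6/7)(6/7)(6/7) = 0.089963.
The prior-weighted likelihoods are 1/2 · 0.0384 = 0.0192, 1/2 · 0.089963 = 0.044981; summing to 0.064181.
Normalising, the posterior is P(urn A | data) = 0.29915, P(urn B | data) = 0.70085.
The predictive probability is P(yellow next | data) = (3/5)(0.29915) + (1/7)(0.70085) = 0.27961.

0.2796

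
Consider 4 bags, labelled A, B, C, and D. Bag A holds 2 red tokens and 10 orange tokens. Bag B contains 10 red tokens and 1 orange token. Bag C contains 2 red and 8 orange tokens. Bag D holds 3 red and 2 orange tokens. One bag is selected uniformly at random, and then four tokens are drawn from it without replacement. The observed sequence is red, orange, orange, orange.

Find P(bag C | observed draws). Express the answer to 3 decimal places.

0.524

Under each hypothesis, the probability of the observed sequence is: P(data | bag A) = (2/12)(10/11)(9/10)(8/9) = 4/33; P(data | bag B) = (10/11)(1/10)(0/9) = 0; P(data | bag C) = (2/10)(8/9)(7/8)(6/7) = 2/15; P(data | bag D) = (3/5)(2/4)(1/3)(0/2) = 0.
Multiplying each by its prior: 1/4 · 4/33 = 1/33, 1/4 · 0 = 0, 1/4 · 2/15 = 1/30, 1/4 · 0 = 0; with total 7/110.
So P(bag C | data) = (1/30) / (7/110) = 11/21.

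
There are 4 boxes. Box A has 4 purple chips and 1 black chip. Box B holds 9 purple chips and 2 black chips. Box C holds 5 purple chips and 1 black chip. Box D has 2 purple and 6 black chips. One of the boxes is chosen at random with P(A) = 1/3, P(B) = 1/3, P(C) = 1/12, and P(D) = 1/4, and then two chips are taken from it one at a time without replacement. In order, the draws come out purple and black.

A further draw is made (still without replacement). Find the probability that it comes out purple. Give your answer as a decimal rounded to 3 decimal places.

0.731

Under each hypothesis, the probability of the observed sequence is: P(data | box A) = (4/5)(1/4) = 0.2; P(data | box B) = (9/11)(2/10) = 0.16364; P(data | box C) = (5/6)(1/5) = 0.16667; P(data | box D) = (2/8)(6/7) = 0.21429.
Multiplying each by its prior: 1/3 · 0.2 = 0.066667, 1/3 · 0.16364 = 0.054545, 1/12 · 0.16667 = 0.013889, 1/4 · 0.21429 = 0.053571; with total 0.18867.
The posterior is then P(box A | data) = 0.35335, P(box B | data) = 0.2891, P(box C | data) = 0.073614, P(box D | data) = 0.28394.
The predictive probability is P(purple next | data) = (1)(0.35335) + (8/9)(0.2891) + (1)(0.073614) + (1/6)(0.28394) = 0.73126.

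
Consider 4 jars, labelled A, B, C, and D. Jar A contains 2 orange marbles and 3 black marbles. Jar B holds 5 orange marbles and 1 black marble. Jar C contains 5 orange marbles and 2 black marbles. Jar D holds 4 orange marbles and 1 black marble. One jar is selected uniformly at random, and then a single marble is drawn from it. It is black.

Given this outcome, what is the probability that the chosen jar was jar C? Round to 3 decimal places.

0.228

Under each hypothesis, the probability of this draw is: P(data | jar A) = (3/5) = 3/5; P(data | jar B) = (1/6) = 1/6; P(data | jar C) = (2/7) = 2/7; P(data | jar D) = (1/5) = 1/5.
Weighting by the prior gives 1/4 · 3/5 = 3/20, 1/4 · 1/6 = 1/24, 1/4 · 2/7 = 1/14, 1/4 · 1/5 = 1/20; these sum to 263/840.
Therefore the posterior P(jar C | data) = (1/14) / (263/840) = 60/263.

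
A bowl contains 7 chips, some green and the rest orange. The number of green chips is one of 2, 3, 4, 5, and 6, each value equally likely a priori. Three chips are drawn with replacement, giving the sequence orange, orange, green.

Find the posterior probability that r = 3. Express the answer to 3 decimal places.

Compute the likelihood of the observed sequence for each case: P(data | r = 2) = (5/7)(5/7)(2/7) = 0.14577; P(data | r = 3) = (4/7)(4/7)(3/7) = 0.13994; P(data | r = 4) = (3/7)(3/7)(4/7) = 0.10496; P(data | r = 5) = (2/7)(2/7)(5/7) = 0.058309; P(data | r = 6) = (1/7)(1/7)(6/7) = 0.017493.
The prior-weighted likelihoods are 1/5 · 0.14577 = 0.029155, 1/5 · 0.13994 = 0.027988, 1/5 · 0.10496 = 0.020991, 1/5 · 0.058309 = 0.011662, 1/5 · 0.017493 = 0.0034985; these sum to 0.093294.
So P(r = 3 | data) = (0.027988) / (0.093294) = 0.3.

0.300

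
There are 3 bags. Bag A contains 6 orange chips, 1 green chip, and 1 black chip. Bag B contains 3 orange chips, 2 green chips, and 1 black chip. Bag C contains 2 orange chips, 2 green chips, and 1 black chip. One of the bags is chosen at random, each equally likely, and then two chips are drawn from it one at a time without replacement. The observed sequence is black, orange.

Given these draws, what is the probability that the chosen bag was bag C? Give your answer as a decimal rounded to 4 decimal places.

Compute the likelihood of the observed sequence for each case: P(data | bag A) = (1/8)(6/7) = 3/28; P(data | bag B) = (1/6)(3/5) = 1/10; P(data | bag C) = (1/5)(2/4) = 1/10.
The prior-weighted likelihoods are 1/3 · 3/28 = 1/28, 1/3 · 1/10 = 1/30, 1/3 · 1/10 = 1/30; with total 43/420.
By Bayes' rule, P(bag C | data) = (1/30) / (43/420) = 14/43.

0.3256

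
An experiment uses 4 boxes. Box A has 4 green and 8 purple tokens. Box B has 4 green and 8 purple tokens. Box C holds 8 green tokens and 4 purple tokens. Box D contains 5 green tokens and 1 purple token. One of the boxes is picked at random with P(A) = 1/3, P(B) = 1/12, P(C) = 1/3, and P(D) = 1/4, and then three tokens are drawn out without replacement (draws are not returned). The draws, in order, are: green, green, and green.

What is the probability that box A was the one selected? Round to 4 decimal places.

The likelihood of the observed sequence under each hypothesis: P(data | box A) = (4/12)(3/11)(2/10) = 0.018182; P(data | box B) = (4/12)(3/11)(2/10) = 0.018182; P(data | box C) = (8/12)(7/11)(6/10) = 0.25455; P(data | box D) = (5/6)(4/5)(3/4) = 0.5.
The prior-weighted likelihoods are 1/3 · 0.018182 = 0.0060606, 1/12 · 0.018182 = 0.0015152, 1/3 · 0.25455 = 0.084848, 1/4 · 0.5 = 0.125; summing to 0.21742.
Therefore the posterior P(box A | data) = (0.0060606) / (0.21742) = 0.027875.

0.0279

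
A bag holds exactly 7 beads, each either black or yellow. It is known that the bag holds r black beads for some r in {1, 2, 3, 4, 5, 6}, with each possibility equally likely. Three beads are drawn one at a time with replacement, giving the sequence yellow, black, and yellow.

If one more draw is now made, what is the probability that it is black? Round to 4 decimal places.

Compute the likelihood of the observed sequence for each case: P(data | r = 1) = (6/7)(1/7)(6/7) = 0.10496; P(data | r = 2) = (5/7)(2/7)(5/7) = 0.14577; P(data | r = 3) = (4/7)(3/7)(4/7) = 0.13994; P(data | r = 4) = (3/7)(4/7)(3/7) = 0.10496; P(data | r = 5) = (2/7)(5/7)(2/7) = 0.058309; P(data | r = 6) = (1/7)(6/7)(1/7) = 0.017493.
Weighting by the prior gives 1/6 · 0.10496 = 0.017493, 1/6 · 0.14577 = 0.024295, 1/6 · 0.13994 = 0.023324, 1/6 · 0.10496 = 0.017493, 1/6 · 0.058309 = 0.0097182, 1/6 · 0.017493 = 0.0029155; summing to 0.095238.
Normalising, the posterior is P(r = 1 | data) = 0.18367, P(r = 2 | data) = 0.2551, P(r = 3 | data) = 0.2449, P(r = 4 | data) = 0.18367, P(r = 5 | data) = 0.10204, P(r = 6 | data) = 0.030612.
Averaging over the posterior, P(black next | data) = (1/7)(0.18367) + (2/7)(0.2551) + (3/7)(0.2449) + (4/7)(0.18367) + (5/7)(0.10204) + (6/7)(0.030612) = 0.40816.

0.4082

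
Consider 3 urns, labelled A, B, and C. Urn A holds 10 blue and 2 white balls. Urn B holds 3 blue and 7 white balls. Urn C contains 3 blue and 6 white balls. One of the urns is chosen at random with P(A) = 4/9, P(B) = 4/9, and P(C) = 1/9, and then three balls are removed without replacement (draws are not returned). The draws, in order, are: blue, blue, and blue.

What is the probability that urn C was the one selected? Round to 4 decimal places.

The likelihood of the observed sequence under each hypothesis: P(data | urn A) = (10/12)(9/11)(8/10) = 0.54545; P(data | urn B) = (3/10)(2/9)(1/8) = 0.0083333; P(data | urn C) = (3/9)(2/8)(1/7) = 0.011905.
The prior-weighted likelihoods are 4/9 · 0.54545 = 0.24242, 4/9 · 0.0083333 = 0.0037037, 1/9 · 0.011905 = 0.0013228; with total 0.24745.
So P(urn C | data) = (0.0013228) / (0.24745) = 0.0053455.

0.0053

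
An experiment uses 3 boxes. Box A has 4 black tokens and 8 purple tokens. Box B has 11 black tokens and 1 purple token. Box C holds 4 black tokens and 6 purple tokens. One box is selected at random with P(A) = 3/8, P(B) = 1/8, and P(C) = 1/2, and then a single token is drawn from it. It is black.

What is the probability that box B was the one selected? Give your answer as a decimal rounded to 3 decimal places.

0.261

Under each hypothesis, the probability of this draw is: P(data | box A) = (4/12) = 1/3; P(data | box B) = (11/12) = 11/12; P(data | box C) = (4/10) = 2/5.
Weighting by the prior gives 3/8 · 1/3 = 1/8, 1/8 · 11/12 = 11/96, 1/2 · 2/5 = 1/5; summing to 211/480.
By Bayes' rule, P(box B | data) = (11/96) / (211/480) = 55/211.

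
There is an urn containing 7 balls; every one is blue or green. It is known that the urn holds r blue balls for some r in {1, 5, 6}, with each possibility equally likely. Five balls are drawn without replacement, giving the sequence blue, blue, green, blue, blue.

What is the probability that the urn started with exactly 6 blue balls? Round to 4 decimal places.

For each hypothesis, P(data | H) works out to: P(data | r = 1) = (1/7)(0/6) = 0; P(data | r = 5) = (5/7)(4/6)(2/5)(3/4)(2/3) = 2/21; P(data | r = 6) = (6/7)(5/6)(1/5)(4/4)(3/3) = 1/7.
Multiplying each by its prior: 1/3 · 0 = 0, 1/3 · 2/21 = 2/63, 1/3 · 1/7 = 1/21; with total 5/63.
By Bayes' rule, P(r = 6 | data) = (1/21) / (5/63) = 3/5.

0.6000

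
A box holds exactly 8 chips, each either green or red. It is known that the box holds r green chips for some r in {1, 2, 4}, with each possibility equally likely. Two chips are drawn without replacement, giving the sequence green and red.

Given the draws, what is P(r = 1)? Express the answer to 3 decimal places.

0.200

Compute the likelihood of the observed sequence for each case: P(data | r = 1) = (1/8)(7/7) = 1/8; P(data | r = 2) = (2/8)(6/7) = 3/14; P(data | r = 4) = (4/8)(4/7) = 2/7.
The prior-weighted likelihoods are 1/3 · 1/8 = 1/24, 1/3 · 3/14 = 1/14, 1/3 · 2/7 = 2/21; with total 5/24.
Therefore the posterior P(r = 1 | data) = (1/24) / (5/24) = 1/5.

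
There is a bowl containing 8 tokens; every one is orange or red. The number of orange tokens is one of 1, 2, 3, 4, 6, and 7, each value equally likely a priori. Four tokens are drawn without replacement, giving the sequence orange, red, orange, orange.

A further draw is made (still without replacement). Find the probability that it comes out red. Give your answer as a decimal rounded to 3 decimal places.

For each hypothesis, P(data | H) works out to: P(data | r = 1) = (1/8)(7/7)(0/6) = 0; P(data | r = 2) = (2/8)(6/7)(1/6)(0/5) = 0; P(data | r = 3) = (3/8)(5/7)(2/6)(1/5) = 1/56; P(data | r = 4) = (4/8)(4/7)(3/6)(2/5) = 2/35; P(data | r = 6) = (6/8)(2/7)(5/6)(4/5) = 1/7; P(data | r = 7) = (7/8)(1/7)(6/6)(5/5) = 1/8.
Weighting by the prior gives 1/6 · 0 = 0, 1/6 · 0 = 0, 1/6 · 1/56 = 1/336, 1/6 · 2/35 = 1/105, 1/6 · 1/7 = 1/42, 1/6 · 1/8 = 1/48; with total 2/35.
Normalising, the posterior is P(r = 1 | data) = 0, P(r = 2 | data) = 0, P(r = 3 | data) = 5/96, P(r = 4 | data) = 1/6, P(r = 6 | data) = 5/12, P(r = 7 | data) = 35/96.
The predictive probability is P(red next | data) = (1)(5/96) + (3/4)(1/6) + (1/4)(5/12) + (0)(35/96) = 9/32.

0.281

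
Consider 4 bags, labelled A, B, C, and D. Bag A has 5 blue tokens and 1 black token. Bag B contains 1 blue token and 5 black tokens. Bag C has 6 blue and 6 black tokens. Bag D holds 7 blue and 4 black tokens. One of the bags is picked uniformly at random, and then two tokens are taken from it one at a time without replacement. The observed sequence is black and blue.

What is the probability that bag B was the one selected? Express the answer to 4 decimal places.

0.1937

Under each hypothesis, the probability of the observed sequence is: P(data | bag A) = (1/6)(5/5) = 1/6; P(data | bag B) = (5/6)(1/5) = 1/6; P(data | bag C) = (6/12)(6/11) = 3/11; P(data | bag D) = (4/11)(7/10) = 14/55.
Weighting by the prior gives 1/4 · 1/6 = 1/24, 1/4 · 1/6 = 1/24, 1/4 · 3/11 = 3/44, 1/4 · 14/55 = 7/110; with total 71/330.
Therefore the posterior P(bag B | data) = (1/24) / (71/330) = 55/284.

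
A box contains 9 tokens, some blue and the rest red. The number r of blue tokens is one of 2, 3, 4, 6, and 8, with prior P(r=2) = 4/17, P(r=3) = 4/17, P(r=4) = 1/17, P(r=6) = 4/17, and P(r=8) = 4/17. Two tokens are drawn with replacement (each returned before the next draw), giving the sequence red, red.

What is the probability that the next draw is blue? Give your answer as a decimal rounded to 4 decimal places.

0.3215

The likelihood of the observed sequence under each hypothesis: P(data | r = 2) = (7/9)(7/9) = 0.60494; P(data | r = 3) = (6/9)(6/9) = 0.44444; P(data | r = 4) = (5/9)(5/9) = 0.30864; P(data | r = 6) = (3/9)(3/9) = 0.11111; P(data | r = 8) = (1/9)(1/9) = 0.012346.
Multiplying each by its prior: 4/17 · 0.60494 = 0.14234, 4/17 · 0.44444 = 0.10458, 1/17 · 0.30864 = 0.018155, 4/17 · 0.11111 = 0.026144, 4/17 · 0.012346 = 0.0029049; with total 0.29412.
Dividing through by the total gives posterior P(r = 2 | data) = 0.48395, P(r = 3 | data) = 0.35556, P(r = 4 | data) = 0.061728, P(r = 6 | data) = 0.088889, P(r = 8 | data) = 0.0098765.
Averaging over the posterior, P(blue next | data) = (2/9)(0.48395) + (1/3)(0.35556) + (4/9)(0.061728) + (2/3)(0.088889) + (8/9)(0.0098765) = 0.32154.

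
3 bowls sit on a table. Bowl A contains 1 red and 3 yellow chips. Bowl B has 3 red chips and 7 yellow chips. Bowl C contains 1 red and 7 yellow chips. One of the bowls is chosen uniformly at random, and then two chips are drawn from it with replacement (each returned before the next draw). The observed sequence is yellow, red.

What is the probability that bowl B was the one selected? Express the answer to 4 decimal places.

Compute the likelihood of the observed sequence for each case: P(data | bowl A) = (3/4)(1/4) = 0.1875; P(data | bowl B) = (7/10)(3/10) = 0.21; P(data | bowl C) = (7/8)(1/8) = 0.10938.
The prior-weighted likelihoods are 1/3 · 0.1875 = 0.0625, 1/3 · 0.21 = 0.07, 1/3 · 0.10938 = 0.036458; with total 0.16896.
Hence P(bowl B | data) = (0.07) / (0.16896) = 0.4143.

0.4143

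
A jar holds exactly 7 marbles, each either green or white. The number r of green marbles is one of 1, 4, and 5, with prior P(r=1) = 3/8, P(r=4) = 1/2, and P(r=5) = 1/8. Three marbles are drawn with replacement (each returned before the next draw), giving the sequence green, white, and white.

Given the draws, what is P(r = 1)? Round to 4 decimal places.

The likelihood of the observed sequence under each hypothesis: P(data | r = 1) = (1/7)(6/7)(6/7) = 36/343; P(data | r = 4) = (4/7)(3/7)(3/7) = 36/343; P(data | r = 5) = (5/7)(2/7)(2/7) = 20/343.
The prior-weighted likelihoods are 3/8 · 36/343 = 27/686, 1/2 · 36/343 = 18/343, 1/8 · 20/343 = 5/686; summing to 34/343.
Hence P(r = 1 | data) = (27/686) / (34/343) = 27/68.

0.3971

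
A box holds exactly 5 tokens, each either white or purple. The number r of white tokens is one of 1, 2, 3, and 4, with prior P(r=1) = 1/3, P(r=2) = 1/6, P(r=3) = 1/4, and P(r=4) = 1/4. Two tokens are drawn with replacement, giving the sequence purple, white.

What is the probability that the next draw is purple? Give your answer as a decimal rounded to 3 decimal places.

For each hypothesis, P(data | H) works out to: P(data | r = 1) = (4/5)(1/5) = 4/25; P(data | r = 2) = (3/5)(2/5) = 6/25; P(data | r = 3) = (2/5)(3/5) = 6/25; P(data | r = 4) = (1/5)(4/5) = 4/25.
Weighting by the prior gives 1/3 · 4/25 = 4/75, 1/6 · 6/25 = 1/25, 1/4 · 6/25 = 3/50, 1/4 · 4/25 = 1/25; summing to 29/150.
The posterior is then P(r = 1 | data) = 8/29, P(r = 2 | data) = 6/29, P(r = 3 | data) = 9/29, P(r = 4 | data) = 6/29.
So P(purple next | data) = Σ P(purple next | H) P(H | data) = (4/5)(8/29) + (3/5)(6/29) + (2/5)(9/29) + (1/5)(6/29) = 74/145.

0.510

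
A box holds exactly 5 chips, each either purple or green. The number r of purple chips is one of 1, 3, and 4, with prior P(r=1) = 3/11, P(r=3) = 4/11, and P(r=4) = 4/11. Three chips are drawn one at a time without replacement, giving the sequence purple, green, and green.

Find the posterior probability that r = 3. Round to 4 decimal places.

Under each hypothesis, the probability of the observed sequence is: P(data | r = 1) = (1/5)(4/4)(3/3) = 1/5; P(data | r = 3) = (3/5)(2/4)(1/3) = 1/10; P(data | r = 4) = (4/5)(1/4)(0/3) = 0.
The prior-weighted likelihoods are 3/11 · 1/5 = 3/55, 4/11 · 1/10 = 2/55, 4/11 · 0 = 0; summing to 1/11.
By Bayes' rule, P(r = 3 | data) = (2/55) / (1/11) = 2/5.

0.4000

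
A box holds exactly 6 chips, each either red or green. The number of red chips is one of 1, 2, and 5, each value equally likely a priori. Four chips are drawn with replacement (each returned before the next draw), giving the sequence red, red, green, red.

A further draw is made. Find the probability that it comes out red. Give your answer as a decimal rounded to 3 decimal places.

Under each hypothesis, the probability of the observed sequence is: P(data | r = 1) = (1/6)(1/6)(5/6)(1/6) = 0.003858; P(data | r = 2) = (2/6)(2/6)(4/6)(2/6) = 0.024691; P(data | r = 5) = (5/6)(5/6)(1/6)(5/6) = 0.096451.
The prior-weighted likelihoods are 1/3 · 0.003858 = 0.001286, 1/3 · 0.024691 = 0.0082305, 1/3 · 0.096451 = 0.03215; these sum to 0.041667.
Dividing through by the total gives posterior P(r = 1 | data) = 0.030864, P(r = 2 | data) = 0.19753, P(r = 5 | data) = 0.7716.
Averaging over the posterior, P(red next | data) = (1/6)(0.030864) + (1/3)(0.19753) + (5/6)(0.7716) = 0.71399.

0.714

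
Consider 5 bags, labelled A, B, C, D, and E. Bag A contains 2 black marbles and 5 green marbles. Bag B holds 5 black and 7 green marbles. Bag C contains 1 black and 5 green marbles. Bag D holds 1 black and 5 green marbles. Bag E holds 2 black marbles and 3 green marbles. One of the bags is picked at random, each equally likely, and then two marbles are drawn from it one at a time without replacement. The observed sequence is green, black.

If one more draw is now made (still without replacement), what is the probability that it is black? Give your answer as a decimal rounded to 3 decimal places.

0.223

Under each hypothesis, the probability of the observed sequence is: P(data | bag A) = (5/7)(2/6) = 0.2381; P(data | bag B) = (7/12)(5/11) = 0.26515; P(data | bag C) = (5/6)(1/5) = 0.16667; P(data | bag D) = (5/6)(1/5) = 0.16667; P(data | bag E) = (3/5)(2/4) = 0.3.
Multiplying each by its prior: 1/5 · 0.2381 = 0.047619, 1/5 · 0.26515 = 0.05303, 1/5 · 0.16667 = 0.033333, 1/5 · 0.16667 = 0.033333, 1/5 · 0.3 = 0.06; with total 0.22732.
Dividing through by the total gives posterior P(bag A | data) = 0.20948, P(bag B | data) = 0.23329, P(bag C | data) = 0.14664, P(bag D | data) = 0.14664, P(bag E | data) = 0.26395.
So P(black next | data) = Σ P(black next | H) P(H | data) = (1/5)(0.20948) + (2/5)(0.23329) + (0)(0.14664) + (0)(0.14664) + (1/3)(0.26395) = 0.2232.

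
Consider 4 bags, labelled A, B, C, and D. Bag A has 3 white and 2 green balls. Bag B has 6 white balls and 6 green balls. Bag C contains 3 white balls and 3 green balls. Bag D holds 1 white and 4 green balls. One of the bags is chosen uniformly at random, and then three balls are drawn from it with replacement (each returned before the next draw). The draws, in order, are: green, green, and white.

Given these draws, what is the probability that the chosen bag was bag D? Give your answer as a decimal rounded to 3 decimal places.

Compute the likelihood of the observed sequence for each case: P(data | bag A) = (2/5)(2/5)(3/5) = 0.096; P(data | bag B) = (6/12)(6/12)(6/12) = 0.125; P(data | bag C) = (3/6)(3/6)(3/6) = 0.125; P(data | bag D) = (4/5)(4/5)(1/5) = 0.128.
Multiplying each by its prior: 1/4 · 0.096 = 0.024, 1/4 · 0.125 = 0.03125, 1/4 · 0.125 = 0.03125, 1/4 · 0.128 = 0.032; summing to 0.1185.
Hence P(bag D | data) = (0.032) / (0.1185) = 0.27004.

0.270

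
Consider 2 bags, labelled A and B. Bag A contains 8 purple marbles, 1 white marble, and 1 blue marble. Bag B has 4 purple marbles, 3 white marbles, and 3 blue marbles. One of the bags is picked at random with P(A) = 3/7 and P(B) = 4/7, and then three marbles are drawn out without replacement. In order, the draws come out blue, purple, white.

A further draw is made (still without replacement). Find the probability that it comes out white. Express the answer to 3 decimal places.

0.245

Under each hypothesis, the probability of the observed sequence is: P(data | bag A) = (1/10)(8/9)(1/8) = 1/90; P(data | bag B) = (3/10)(4/9)(3/8) = 1/20.
Weighting by the prior gives 3/7 · 1/90 = 1/210, 4/7 · 1/20 = 1/35; with total 1/30.
Normalising, the posterior is P(bag A | data) = 1/7, P(bag B | data) = 6/7.
So P(white next | data) = Σ P(white next | H) P(H | data) = (0)(1/7) + (2/7)(6/7) = 12/49.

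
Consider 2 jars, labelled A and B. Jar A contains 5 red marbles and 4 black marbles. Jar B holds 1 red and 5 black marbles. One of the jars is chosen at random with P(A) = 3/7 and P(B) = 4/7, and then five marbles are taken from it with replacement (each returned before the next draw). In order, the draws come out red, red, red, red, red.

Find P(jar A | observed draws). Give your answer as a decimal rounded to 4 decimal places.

Under each hypothesis, the probability of the observed sequence is: P(data | jar A) = (5/9)(5/9)(5/9)(5/9)(5/9) = 0.052922; P(data | jar B) = (1/6)(1/6)(1/6)(1/6)(1/6) = 0.0001286.
The prior-weighted likelihoods are 3/7 · 0.052922 = 0.022681, 4/7 · 0.0001286 = 7.3486e-05; with total 0.022754.
Hence P(jar A | data) = (0.022681) / (0.022754) = 0.99677.

0.9968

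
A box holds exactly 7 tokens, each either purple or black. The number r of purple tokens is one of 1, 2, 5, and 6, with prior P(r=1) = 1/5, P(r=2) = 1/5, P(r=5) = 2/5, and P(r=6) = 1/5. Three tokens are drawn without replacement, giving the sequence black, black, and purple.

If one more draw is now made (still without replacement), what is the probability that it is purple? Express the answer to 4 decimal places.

0.3333

Under each hypothesis, the probability of the observed sequence is: P(data | r = 1) = (6/7)(5/6)(1/5) = 1/7; P(data | r = 2) = (5/7)(4/6)(2/5) = 4/21; P(data | r = 5) = (2/7)(1/6)(5/5) = 1/21; P(data | r = 6) = (1/7)(0/6) = 0.
Multiplying each by its prior: 1/5 · 1/7 = 1/35, 1/5 · 4/21 = 4/105, 2/5 · 1/21 = 2/105, 1/5 · 0 = 0; these sum to 3/35.
The posterior is then P(r = 1 | data) = 1/3, P(r = 2 | data) = 4/9, P(r = 5 | data) = 2/9, P(r = 6 | data) = 0.
The predictive probability is P(purple next | data) = (0)(1/3) + (1/4)(4/9) + (1)(2/9) = 1/3.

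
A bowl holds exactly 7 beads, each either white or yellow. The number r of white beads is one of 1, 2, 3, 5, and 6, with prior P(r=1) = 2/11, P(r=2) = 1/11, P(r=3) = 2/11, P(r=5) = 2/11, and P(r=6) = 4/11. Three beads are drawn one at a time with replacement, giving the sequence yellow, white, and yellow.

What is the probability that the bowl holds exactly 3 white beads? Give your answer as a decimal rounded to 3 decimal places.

0.340

The likelihood of the observed sequence under each hypothesis: P(data | r = 1) = (6/7)(1/7)(6/7) = 0.10496; P(data | r = 2) = (5/7)(2/7)(5/7) = 0.14577; P(data | r = 3) = (4/7)(3/7)(4/7) = 0.13994; P(data | r = 5) = (2/7)(5/7)(2/7) = 0.058309; P(data | r = 6) = (1/7)(6/7)(1/7) = 0.017493.
Multiplying each by its prior: 2/11 · 0.10496 = 0.019083, 1/11 · 0.14577 = 0.013252, 2/11 · 0.13994 = 0.025444, 2/11 · 0.058309 = 0.010602, 4/11 · 0.017493 = 0.006361; with total 0.074742.
So P(r = 3 | data) = (0.025444) / (0.074742) = 0.34043.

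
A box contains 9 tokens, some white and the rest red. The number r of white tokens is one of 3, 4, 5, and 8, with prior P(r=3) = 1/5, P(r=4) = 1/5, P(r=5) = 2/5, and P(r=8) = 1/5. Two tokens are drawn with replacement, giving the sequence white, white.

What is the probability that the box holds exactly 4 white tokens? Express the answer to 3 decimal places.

0.115

For each hypothesis, P(data | H) works out to: P(data | r = 3) = (3/9)(3/9) = 1/9; P(data | r = 4) = (4/9)(4/9) = 16/81; P(data | r = 5) = (5/9)(5/9) = 25/81; P(data | r = 8) = (8/9)(8/9) = 64/81.
Weighting by the prior gives 1/5 · 1/9 = 1/45, 1/5 · 16/81 = 16/405, 2/5 · 25/81 = 10/81, 1/5 · 64/81 = 64/405; summing to 139/405.
Therefore the posterior P(r = 4 | data) = (16/405) / (139/405) = 16/139.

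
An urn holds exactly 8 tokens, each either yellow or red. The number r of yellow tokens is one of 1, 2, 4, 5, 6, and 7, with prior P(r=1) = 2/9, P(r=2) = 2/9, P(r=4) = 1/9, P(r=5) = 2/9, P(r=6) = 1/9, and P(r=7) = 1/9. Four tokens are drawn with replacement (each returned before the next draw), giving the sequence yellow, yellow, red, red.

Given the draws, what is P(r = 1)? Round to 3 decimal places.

0.076

Under each hypothesis, the probability of the observed sequence is: P(data | r = 1) = (1/8)(1/8)(7/8)(7/8) = 0.011963; P(data | r = 2) = (2/8)(2/8)(6/8)(6/8) = 0.035156; P(data | r = 4) = (4/8)(4/8)(4/8)(4/8) = 0.0625; P(data | r = 5) = (5/8)(5/8)(3/8)(3/8) = 0.054932; P(data | r = 6) = (6/8)(6/8)(2/8)(2/8) = 0.035156; P(data | r = 7) = (7/8)(7/8)(1/8)(1/8) = 0.011963.
Weighting by the prior gives 2/9 · 0.011963 = 0.0026584, 2/9 · 0.035156 = 0.0078125, 1/9 · 0.0625 = 0.0069444, 2/9 · 0.054932 = 0.012207, 1/9 · 0.035156 = 0.0039062, 1/9 · 0.011963 = 0.0013292; summing to 0.034858.
Therefore the posterior P(r = 1 | data) = (0.0026584) / (0.034858) = 0.076265.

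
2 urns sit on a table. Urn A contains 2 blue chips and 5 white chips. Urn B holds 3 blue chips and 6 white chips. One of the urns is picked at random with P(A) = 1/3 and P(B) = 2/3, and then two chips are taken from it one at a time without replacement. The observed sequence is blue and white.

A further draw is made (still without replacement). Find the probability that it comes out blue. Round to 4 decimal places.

0.2581

The likelihood of the observed sequence under each hypothesis: P(data | urn A) = (2/7)(5/6) = 5/21; P(data | urn B) = (3/9)(6/8) = 1/4.
The prior-weighted likelihoods are 1/3 · 5/21 = 5/63, 2/3 · 1/4 = 1/6; these sum to 31/126.
Dividing through by the total gives posterior P(urn A | data) = 10/31, P(urn B | data) = 21/31.
The predictive probability is P(blue next | data) = (1/5)(10/31) + (2/7)(21/31) = 8/31.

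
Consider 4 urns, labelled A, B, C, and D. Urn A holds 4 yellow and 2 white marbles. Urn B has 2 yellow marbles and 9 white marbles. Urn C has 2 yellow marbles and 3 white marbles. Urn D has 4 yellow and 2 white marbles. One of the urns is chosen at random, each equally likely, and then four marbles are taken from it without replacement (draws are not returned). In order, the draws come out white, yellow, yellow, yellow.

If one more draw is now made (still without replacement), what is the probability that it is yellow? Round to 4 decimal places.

The likelihood of the observed sequence under each hypothesis: P(data | urn A) = (2/6)(4/5)(3/4)(2/3) = 2/15; P(data | urn B) = (9/11)(2/10)(1/9)(0/8) = 0; P(data | urn C) = (3/5)(2/4)(1/3)(0/2) = 0; P(data | urn D) = (2/6)(4/5)(3/4)(2/3) = 2/15.
The prior-weighted likelihoods are 1/4 · 2/15 = 1/30, 1/4 · 0 = 0, 1/4 · 0 = 0, 1/4 · 2/15 = 1/30; summing to 1/15.
The posterior is then P(urn A | data) = 1/2, P(urn B | data) = 0, P(urn C | data) = 0, P(urn D | data) = 1/2.
Averaging over the posterior, P(yellow next | data) = (1/2)(1/2) + (1/2)(1/2) = 1/2.

0.5000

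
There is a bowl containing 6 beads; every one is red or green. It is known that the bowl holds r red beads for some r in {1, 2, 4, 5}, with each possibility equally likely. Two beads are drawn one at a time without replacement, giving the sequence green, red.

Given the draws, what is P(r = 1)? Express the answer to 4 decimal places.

The likelihood of the observed sequence under each hypothesis: P(data | r = 1) = (5/6)(1/5) = 1/6; P(data | r = 2) = (4/6)(2/5) = 4/15; P(data | r = 4) = (2/6)(4/5) = 4/15; P(data | r = 5) = (1/6)(5/5) = 1/6.
Weighting by the prior gives 1/4 · 1/6 = 1/24, 1/4 · 4/15 = 1/15, 1/4 · 4/15 = 1/15, 1/4 · 1/6 = 1/24; with total 13/60.
So P(r = 1 | data) = (1/24) / (13/60) = 5/26.

0.1923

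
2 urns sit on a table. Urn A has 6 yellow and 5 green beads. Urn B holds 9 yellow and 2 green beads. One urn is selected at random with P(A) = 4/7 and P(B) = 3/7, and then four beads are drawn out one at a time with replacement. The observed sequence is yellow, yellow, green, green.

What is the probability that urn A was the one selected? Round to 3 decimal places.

The likelihood of the observed sequence under each hypothesis: P(data | urn A) = (6/11)(6/11)(5/11)(5/11) = 0.061471; P(data | urn B) = (9/11)(9/11)(2/11)(2/11) = 0.02213.
Multiplying each by its prior: 4/7 · 0.061471 = 0.035126, 3/7 · 0.02213 = 0.0094841; these sum to 0.044611.
Hence P(urn A | data) = (0.035126) / (0.044611) = 0.7874.

0.787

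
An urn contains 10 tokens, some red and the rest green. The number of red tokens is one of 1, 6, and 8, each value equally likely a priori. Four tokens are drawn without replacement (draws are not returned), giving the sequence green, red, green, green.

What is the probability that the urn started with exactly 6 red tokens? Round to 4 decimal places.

Under each hypothesis, the probability of the observed sequence is: P(data | r = 1) = (9/10)(1/9)(8/8)(7/7) = 1/10; P(data | r = 6) = (4/10)(6/9)(3/8)(2/7) = 1/35; P(data | r = 8) = (2/10)(8/9)(1/8)(0/7) = 0.
Multiplying each by its prior: 1/3 · 1/10 = 1/30, 1/3 · 1/35 = 1/105, 1/3 · 0 = 0; summing to 3/70.
Therefore the posterior P(r = 6 | data) = (1/105) / (3/70) = 2/9.

0.2222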